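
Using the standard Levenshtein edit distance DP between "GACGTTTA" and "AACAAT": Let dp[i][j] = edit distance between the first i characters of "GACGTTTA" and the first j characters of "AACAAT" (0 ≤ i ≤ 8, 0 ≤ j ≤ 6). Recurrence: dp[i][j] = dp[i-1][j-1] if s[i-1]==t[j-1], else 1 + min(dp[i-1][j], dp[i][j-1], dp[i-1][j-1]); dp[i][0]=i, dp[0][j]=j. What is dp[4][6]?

   ''  A  A  C  A  A  T
''  0  1  2  3  4  5  6
 G  1  1  2  3  4  5  6
 A  2  1  1  2  3  4  5
 C  3  2  2  1  2  3  4
 G  4  3  3  2  2  3  4
 T  5  4  4  3  3  3  3
 T  6  5  5  4  4  4  3
 T  7  6  6  5  5  5  4
 A  8  7  6  6  5  5  5

4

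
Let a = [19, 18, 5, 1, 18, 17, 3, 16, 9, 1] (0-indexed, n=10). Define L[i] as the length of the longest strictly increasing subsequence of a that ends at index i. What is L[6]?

   i    0    1    2    3    4    5    6    7    8    9
a[i]   19   18    5    1   18   17    3   16    9    1
L[i]    1    1    1    1    2    2    2    3    3    1

2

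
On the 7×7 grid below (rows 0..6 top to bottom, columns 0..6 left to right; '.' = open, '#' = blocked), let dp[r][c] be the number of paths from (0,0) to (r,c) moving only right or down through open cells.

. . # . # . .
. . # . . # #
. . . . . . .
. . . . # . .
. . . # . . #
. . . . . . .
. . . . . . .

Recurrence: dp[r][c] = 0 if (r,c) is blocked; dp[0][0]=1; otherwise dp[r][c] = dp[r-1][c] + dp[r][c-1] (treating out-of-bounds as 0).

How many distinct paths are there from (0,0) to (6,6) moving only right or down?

r\c   0   1   2   3   4   5   6
  0   1   1   0   0   0   0   0
  1   1   2   0   0   0   0   0
  2   1   3   3   3   3   3   3
  3   1   4   7  10   0   3   6
  4   1   5  12   0   0   3   0
  5   1   6  18  18  18  21  21
  6   1   7  25  43  61  82 103

103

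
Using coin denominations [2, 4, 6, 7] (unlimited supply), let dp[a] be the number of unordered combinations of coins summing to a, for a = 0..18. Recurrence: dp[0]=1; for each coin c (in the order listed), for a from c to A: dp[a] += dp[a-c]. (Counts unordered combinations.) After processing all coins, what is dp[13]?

3

after  coin     0     1     2     3     4     5     6     7     8     9    10    11    12    13    14    15    16    17    18
          2     1     0     1     0     1     0     1     0     1     0     1     0     1     0     1     0     1     0     1
          4     1     0     1     0     2     0     2     0     3     0     3     0     4     0     4     0     5     0     5
          6     1     0     1     0     2     0     3     0     4     0     5     0     7     0     8     0    10     0    12
          7     1     0     1     0     2     0     3     1     4     1     5     2     7     3     9     4    11     5    14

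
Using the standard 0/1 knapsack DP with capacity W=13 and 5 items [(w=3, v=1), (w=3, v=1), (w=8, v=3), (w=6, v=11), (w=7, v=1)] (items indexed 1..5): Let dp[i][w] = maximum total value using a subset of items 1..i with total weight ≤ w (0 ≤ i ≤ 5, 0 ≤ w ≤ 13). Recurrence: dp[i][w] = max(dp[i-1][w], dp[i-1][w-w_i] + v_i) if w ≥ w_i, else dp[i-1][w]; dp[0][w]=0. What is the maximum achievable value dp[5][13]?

13

i\w   0   1   2   3   4   5   6   7   8   9  10  11  12  13
  0   0   0   0   0   0   0   0   0   0   0   0   0   0   0
  1   0   0   0   1   1   1   1   1   1   1   1   1   1   1
  2   0   0   0   1   1   1   2   2   2   2   2   2   2   2
  3   0   0   0   1   1   1   2   2   3   3   3   4   4   4
  4   0   0   0   1   1   1  11  11  11  12  12  12  13  13
  5   0   0   0   1   1   1  11  11  11  12  12  12  13  13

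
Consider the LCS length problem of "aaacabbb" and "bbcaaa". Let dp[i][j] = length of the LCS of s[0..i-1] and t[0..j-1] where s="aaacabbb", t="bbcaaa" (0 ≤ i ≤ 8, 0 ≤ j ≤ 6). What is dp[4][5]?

2

   ''  b  b  c  a  a  a
''  0  0  0  0  0  0  0
 a  0  0  0  0  1  1  1
 a  0  0  0  0  1  2  2
 a  0  0  0  0  1  2  3
 c  0  0  0  1  1  2  3
 a  0  0  0  1  2  2  3
 b  0  1  1  1  2  2  3
 b  0  1  2  2  2  2  3
 b  0  1  2  2  2  2  3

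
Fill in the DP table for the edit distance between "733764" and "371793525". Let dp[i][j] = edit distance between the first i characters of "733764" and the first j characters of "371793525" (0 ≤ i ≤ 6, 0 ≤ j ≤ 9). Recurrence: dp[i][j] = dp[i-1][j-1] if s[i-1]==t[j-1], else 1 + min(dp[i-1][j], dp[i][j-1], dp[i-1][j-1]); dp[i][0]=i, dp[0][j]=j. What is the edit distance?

7

   ''  3  7  1  7  9  3  5  2  5
''  0  1  2  3  4  5  6  7  8  9
 7  1  1  1  2  3  4  5  6  7  8
 3  2  1  2  2  3  4  4  5  6  7
 3  3  2  2  3  3  4  4  5  6  7
 7  4  3  2  3  3  4  5  5  6  7
 6  5  4  3  3  4  4  5  6  6  7
 4  6  5  4  4  4  5  5  6  7  7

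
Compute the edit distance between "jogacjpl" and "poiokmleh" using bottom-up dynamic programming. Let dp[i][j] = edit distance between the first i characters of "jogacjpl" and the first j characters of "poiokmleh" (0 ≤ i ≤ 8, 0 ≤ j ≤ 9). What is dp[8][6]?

   ''  p  o  i  o  k  m  l  e  h
''  0  1  2  3  4  5  6  7  8  9
 j  1  1  2  3  4  5  6  7  8  9
 o  2  2  1  2  3  4  5  6  7  8
 g  3  3  2  2  3  4  5  6  7  8
 a  4  4  3  3  3  4  5  6  7  8
 c  5  5  4  4  4  4  5  6  7  8
 j  6  6  5  5  5  5  5  6  7  8
 p  7  6  6  6  6  6  6  6  7  8
 l  8  7  7  7  7  7  7  6  7  8

7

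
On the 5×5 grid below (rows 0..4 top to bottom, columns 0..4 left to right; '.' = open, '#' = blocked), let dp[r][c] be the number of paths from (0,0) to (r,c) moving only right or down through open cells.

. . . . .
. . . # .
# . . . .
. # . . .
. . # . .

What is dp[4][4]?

26

r\c   0   1   2   3   4
  0   1   1   1   1   1
  1   1   2   3   0   1
  2   0   2   5   5   6
  3   0   0   5  10  16
  4   0   0   0  10  26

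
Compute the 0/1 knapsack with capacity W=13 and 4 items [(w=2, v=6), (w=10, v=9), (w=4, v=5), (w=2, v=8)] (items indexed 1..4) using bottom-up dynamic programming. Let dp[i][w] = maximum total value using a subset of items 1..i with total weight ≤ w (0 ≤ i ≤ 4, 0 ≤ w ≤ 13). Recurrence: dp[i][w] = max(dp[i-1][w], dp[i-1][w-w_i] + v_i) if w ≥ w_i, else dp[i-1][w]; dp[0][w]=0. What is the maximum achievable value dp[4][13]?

i\w   0   1   2   3   4   5   6   7   8   9  10  11  12  13
  0   0   0   0   0   0   0   0   0   0   0   0   0   0   0
  1   0   0   6   6   6   6   6   6   6   6   6   6   6   6
  2   0   0   6   6   6   6   6   6   6   6   9   9  15  15
  3   0   0   6   6   6   6  11  11  11  11  11  11  15  15
  4   0   0   8   8  14  14  14  14  19  19  19  19  19  19

19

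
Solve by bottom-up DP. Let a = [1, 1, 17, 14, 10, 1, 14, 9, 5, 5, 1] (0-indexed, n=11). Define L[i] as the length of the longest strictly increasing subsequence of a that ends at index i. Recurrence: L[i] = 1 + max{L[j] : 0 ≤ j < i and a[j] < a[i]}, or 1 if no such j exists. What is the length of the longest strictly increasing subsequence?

   i    0    1    2    3    4    5    6    7    8    9   10
a[i]    1    1   17   14   10    1   14    9    5    5    1
L[i]    1    1    2    2    2    1    3    2    2    2    1

3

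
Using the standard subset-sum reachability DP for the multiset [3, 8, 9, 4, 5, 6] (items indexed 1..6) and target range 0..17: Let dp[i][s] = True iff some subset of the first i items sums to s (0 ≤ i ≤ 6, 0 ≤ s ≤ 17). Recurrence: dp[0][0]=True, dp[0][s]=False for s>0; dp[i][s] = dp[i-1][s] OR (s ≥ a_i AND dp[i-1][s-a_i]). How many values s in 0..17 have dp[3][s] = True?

i\s   0   1   2   3   4   5   6   7   8   9  10  11  12  13  14  15  16  17
  0   T   F   F   F   F   F   F   F   F   F   F   F   F   F   F   F   F   F
  1   T   F   F   T   F   F   F   F   F   F   F   F   F   F   F   F   F   F
  2   T   F   F   T   F   F   F   F   T   F   F   T   F   F   F   F   F   F
  3   T   F   F   T   F   F   F   F   T   T   F   T   T   F   F   F   F   T
  4   T   F   F   T   T   F   F   T   T   T   F   T   T   T   F   T   T   T
  5   T   F   F   T   T   T   F   T   T   T   F   T   T   T   T   T   T   T
  6   T   F   F   T   T   T   T   T   T   T   T   T   T   T   T   T   T   T

7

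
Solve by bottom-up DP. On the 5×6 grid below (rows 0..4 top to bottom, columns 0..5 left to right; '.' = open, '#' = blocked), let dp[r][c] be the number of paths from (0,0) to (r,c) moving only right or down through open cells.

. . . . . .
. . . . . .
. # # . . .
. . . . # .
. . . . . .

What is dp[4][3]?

8

r\c   0   1   2   3   4   5
  0   1   1   1   1   1   1
  1   1   2   3   4   5   6
  2   1   0   0   4   9  15
  3   1   1   1   5   0  15
  4   1   2   3   8   8  23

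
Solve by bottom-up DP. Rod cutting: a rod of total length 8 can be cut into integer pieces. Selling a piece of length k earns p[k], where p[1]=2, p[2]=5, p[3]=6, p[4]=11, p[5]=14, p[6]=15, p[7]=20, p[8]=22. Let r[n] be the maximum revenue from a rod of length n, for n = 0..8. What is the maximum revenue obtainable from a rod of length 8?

   n    0    1    2    3    4    5    6    7    8
r[n]    0    2    5    7   11   14   16   20   22

22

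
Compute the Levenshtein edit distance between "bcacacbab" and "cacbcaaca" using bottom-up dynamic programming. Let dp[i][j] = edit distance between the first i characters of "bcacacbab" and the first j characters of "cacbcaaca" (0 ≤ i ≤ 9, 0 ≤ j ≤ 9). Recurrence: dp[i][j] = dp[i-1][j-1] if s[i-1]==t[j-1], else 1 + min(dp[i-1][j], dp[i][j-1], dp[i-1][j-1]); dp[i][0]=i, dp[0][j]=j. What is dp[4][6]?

4

   ''  c  a  c  b  c  a  a  c  a
''  0  1  2  3  4  5  6  7  8  9
 b  1  1  2  3  3  4  5  6  7  8
 c  2  1  2  2  3  3  4  5  6  7
 a  3  2  1  2  3  4  3  4  5  6
 c  4  3  2  1  2  3  4  4  4  5
 a  5  4  3  2  2  3  3  4  5  4
 c  6  5  4  3  3  2  3  4  4  5
 b  7  6  5  4  3  3  3  4  5  5
 a  8  7  6  5  4  4  3  3  4  5
 b  9  8  7  6  5  5  4  4  4  5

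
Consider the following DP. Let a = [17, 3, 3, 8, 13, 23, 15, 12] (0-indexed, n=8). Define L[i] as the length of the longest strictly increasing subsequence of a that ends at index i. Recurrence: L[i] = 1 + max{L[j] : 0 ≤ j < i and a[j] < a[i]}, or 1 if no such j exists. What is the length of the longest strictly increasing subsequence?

   i    0    1    2    3    4    5    6    7
a[i]   17    3    3    8   13   23   15   12
L[i]    1    1    1    2    3    4    4    3

4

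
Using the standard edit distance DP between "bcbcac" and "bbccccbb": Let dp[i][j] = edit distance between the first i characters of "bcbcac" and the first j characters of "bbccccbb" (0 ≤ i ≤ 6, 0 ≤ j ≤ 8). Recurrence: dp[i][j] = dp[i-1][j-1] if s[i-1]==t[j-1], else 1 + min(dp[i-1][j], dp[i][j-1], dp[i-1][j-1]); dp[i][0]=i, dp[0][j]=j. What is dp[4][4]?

2

   ''  b  b  c  c  c  c  b  b
''  0  1  2  3  4  5  6  7  8
 b  1  0  1  2  3  4  5  6  7
 c  2  1  1  1  2  3  4  5  6
 b  3  2  1  2  2  3  4  4  5
 c  4  3  2  1  2  2  3  4  5
 a  5  4  3  2  2  3  3  4  5
 c  6  5  4  3  2  2  3  4  5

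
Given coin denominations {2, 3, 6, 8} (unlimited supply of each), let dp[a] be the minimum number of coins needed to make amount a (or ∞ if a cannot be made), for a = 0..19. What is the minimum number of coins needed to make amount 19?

3

 a  0  1  2  3  4  5  6  7  8  9 10 11 12 13 14 15 16 17 18 19
dp  0  -  1  1  2  2  1  3  1  2  2  2  2  3  2  3  2  3  3  3
(- denotes ∞ / unreachable)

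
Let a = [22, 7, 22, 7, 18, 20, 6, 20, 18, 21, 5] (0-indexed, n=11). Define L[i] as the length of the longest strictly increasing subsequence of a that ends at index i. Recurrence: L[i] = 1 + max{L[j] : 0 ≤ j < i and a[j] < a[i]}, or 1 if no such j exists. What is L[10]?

1

   i    0    1    2    3    4    5    6    7    8    9   10
a[i]   22    7   22    7   18   20    6   20   18   21    5
L[i]    1    1    2    1    2    3    1    3    2    4    1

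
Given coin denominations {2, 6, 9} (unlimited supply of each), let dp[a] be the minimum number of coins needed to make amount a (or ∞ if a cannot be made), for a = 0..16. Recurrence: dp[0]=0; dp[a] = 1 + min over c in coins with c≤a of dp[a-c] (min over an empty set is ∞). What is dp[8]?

 a  0  1  2  3  4  5  6  7  8  9 10 11 12 13 14 15 16
dp  0  -  1  -  2  -  1  -  2  1  3  2  2  3  3  2  4
(- denotes ∞ / unreachable)

2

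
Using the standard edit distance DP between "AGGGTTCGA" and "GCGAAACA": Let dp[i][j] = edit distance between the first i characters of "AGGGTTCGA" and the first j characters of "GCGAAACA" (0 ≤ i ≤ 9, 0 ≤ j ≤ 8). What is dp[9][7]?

7

   ''  G  C  G  A  A  A  C  A
''  0  1  2  3  4  5  6  7  8
 A  1  1  2  3  3  4  5  6  7
 G  2  1  2  2  3  4  5  6  7
 G  3  2  2  2  3  4  5  6  7
 G  4  3  3  2  3  4  5  6  7
 T  5  4  4  3  3  4  5  6  7
 T  6  5  5  4  4  4  5  6  7
 C  7  6  5  5  5  5  5  5  6
 G  8  7  6  5  6  6  6  6  6
 A  9  8  7  6  5  6  6  7  6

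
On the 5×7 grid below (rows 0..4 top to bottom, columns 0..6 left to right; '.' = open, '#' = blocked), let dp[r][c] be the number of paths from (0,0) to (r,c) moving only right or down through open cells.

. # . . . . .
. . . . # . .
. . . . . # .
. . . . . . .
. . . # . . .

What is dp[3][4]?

14

r\c   0   1   2   3   4   5   6
  0   1   0   0   0   0   0   0
  1   1   1   1   1   0   0   0
  2   1   2   3   4   4   0   0
  3   1   3   6  10  14  14  14
  4   1   4  10   0  14  28  42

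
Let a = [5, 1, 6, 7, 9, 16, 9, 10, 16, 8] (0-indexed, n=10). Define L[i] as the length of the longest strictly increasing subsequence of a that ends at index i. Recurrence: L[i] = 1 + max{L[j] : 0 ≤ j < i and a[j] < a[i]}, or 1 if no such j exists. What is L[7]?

5

   i    0    1    2    3    4    5    6    7    8    9
a[i]    5    1    6    7    9   16    9   10   16    8
L[i]    1    1    2    3    4    5    4    5    6    4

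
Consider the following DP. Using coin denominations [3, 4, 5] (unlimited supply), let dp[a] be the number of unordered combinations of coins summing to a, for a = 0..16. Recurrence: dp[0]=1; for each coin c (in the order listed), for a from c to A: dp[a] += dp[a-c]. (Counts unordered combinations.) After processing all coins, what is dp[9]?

after  coin     0     1     2     3     4     5     6     7     8     9    10    11    12    13    14    15    16
          3     1     0     0     1     0     0     1     0     0     1     0     0     1     0     0     1     0
          4     1     0     0     1     1     0     1     1     1     1     1     1     2     1     1     2     2
          5     1     0     0     1     1     1     1     1     2     2     2     2     3     3     3     4     4

2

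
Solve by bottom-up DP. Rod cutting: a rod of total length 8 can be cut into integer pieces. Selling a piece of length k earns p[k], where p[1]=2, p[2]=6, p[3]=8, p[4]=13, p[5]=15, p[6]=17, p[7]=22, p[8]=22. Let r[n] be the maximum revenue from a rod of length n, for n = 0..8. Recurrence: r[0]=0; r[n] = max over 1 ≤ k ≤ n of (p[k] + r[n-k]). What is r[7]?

22

   n    0    1    2    3    4    5    6    7    8
r[n]    0    2    6    8   13   15   19   22   26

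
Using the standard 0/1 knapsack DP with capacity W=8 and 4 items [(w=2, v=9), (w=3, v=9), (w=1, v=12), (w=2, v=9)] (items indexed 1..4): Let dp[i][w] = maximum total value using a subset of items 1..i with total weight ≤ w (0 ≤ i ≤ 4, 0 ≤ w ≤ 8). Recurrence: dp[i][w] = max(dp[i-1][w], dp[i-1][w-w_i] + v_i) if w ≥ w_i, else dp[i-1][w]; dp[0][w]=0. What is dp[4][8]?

39

i\w   0   1   2   3   4   5   6   7   8
  0   0   0   0   0   0   0   0   0   0
  1   0   0   9   9   9   9   9   9   9
  2   0   0   9   9   9  18  18  18  18
  3   0  12  12  21  21  21  30  30  30
  4   0  12  12  21  21  30  30  30  39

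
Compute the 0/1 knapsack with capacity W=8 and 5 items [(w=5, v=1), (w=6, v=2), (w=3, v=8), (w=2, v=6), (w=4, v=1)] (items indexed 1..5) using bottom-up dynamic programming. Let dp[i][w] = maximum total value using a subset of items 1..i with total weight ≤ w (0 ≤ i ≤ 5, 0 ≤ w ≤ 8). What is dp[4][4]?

i\w   0   1   2   3   4   5   6   7   8
  0   0   0   0   0   0   0   0   0   0
  1   0   0   0   0   0   1   1   1   1
  2   0   0   0   0   0   1   2   2   2
  3   0   0   0   8   8   8   8   8   9
  4   0   0   6   8   8  14  14  14  14
  5   0   0   6   8   8  14  14  14  14

8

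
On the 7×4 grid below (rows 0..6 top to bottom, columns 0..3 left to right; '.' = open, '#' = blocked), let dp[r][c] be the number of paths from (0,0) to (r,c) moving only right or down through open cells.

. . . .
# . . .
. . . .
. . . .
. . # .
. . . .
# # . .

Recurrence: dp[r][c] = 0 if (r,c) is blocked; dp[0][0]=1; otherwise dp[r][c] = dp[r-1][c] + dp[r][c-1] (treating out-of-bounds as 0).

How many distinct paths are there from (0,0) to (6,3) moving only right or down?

12

r\c   0   1   2   3
  0   1   1   1   1
  1   0   1   2   3
  2   0   1   3   6
  3   0   1   4  10
  4   0   1   0  10
  5   0   1   1  11
  6   0   0   1  12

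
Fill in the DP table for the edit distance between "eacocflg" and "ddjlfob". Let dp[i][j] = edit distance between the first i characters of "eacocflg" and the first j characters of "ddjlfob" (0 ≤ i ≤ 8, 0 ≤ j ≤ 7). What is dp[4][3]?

   ''  d  d  j  l  f  o  b
''  0  1  2  3  4  5  6  7
 e  1  1  2  3  4  5  6  7
 a  2  2  2  3  4  5  6  7
 c  3  3  3  3  4  5  6  7
 o  4  4  4  4  4  5  5  6
 c  5  5  5  5  5  5  6  6
 f  6  6  6  6  6  5  6  7
 l  7  7  7  7  6  6  6  7
 g  8  8  8  8  7  7  7  7

4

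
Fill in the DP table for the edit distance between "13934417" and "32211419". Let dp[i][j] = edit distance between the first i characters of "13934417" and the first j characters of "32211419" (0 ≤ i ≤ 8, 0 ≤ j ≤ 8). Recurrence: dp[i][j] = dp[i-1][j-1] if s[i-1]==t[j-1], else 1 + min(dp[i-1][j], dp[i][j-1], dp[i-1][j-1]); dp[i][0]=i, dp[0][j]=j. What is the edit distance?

   ''  3  2  2  1  1  4  1  9
''  0  1  2  3  4  5  6  7  8
 1  1  1  2  3  3  4  5  6  7
 3  2  1  2  3  4  4  5  6  7
 9  3  2  2  3  4  5  5  6  6
 3  4  3  3  3  4  5  6  6  7
 4  5  4  4  4  4  5  5  6  7
 4  6  5  5  5  5  5  5  6  7
 1  7  6  6  6  5  5  6  5  6
 7  8  7  7  7  6  6  6  6  6

6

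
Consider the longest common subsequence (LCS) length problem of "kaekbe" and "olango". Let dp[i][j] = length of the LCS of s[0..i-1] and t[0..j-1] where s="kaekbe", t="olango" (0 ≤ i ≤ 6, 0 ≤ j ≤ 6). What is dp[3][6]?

   ''  o  l  a  n  g  o
''  0  0  0  0  0  0  0
 k  0  0  0  0  0  0  0
 a  0  0  0  1  1  1  1
 e  0  0  0  1  1  1  1
 k  0  0  0  1  1  1  1
 b  0  0  0  1  1  1  1
 e  0  0  0  1  1  1  1

1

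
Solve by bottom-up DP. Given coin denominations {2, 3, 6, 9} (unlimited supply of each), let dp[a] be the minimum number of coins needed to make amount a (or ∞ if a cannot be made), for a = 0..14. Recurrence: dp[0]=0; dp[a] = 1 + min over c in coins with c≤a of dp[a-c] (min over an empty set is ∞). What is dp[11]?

2

 a  0  1  2  3  4  5  6  7  8  9 10 11 12 13 14
dp  0  -  1  1  2  2  1  3  2  1  3  2  2  3  3
(- denotes ∞ / unreachable)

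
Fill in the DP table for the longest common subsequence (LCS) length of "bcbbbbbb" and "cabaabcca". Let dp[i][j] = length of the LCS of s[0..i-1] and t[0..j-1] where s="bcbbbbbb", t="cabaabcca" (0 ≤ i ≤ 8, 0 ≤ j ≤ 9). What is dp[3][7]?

2

   ''  c  a  b  a  a  b  c  c  a
''  0  0  0  0  0  0  0  0  0  0
 b  0  0  0  1  1  1  1  1  1  1
 c  0  1  1  1  1  1  1  2  2  2
 b  0  1  1  2  2  2  2  2  2  2
 b  0  1  1  2  2  2  3  3  3  3
 b  0  1  1  2  2  2  3  3  3  3
 b  0  1  1  2  2  2  3  3  3  3
 b  0  1  1  2  2  2  3  3  3  3
 b  0  1  1  2  2  2  3  3  3  3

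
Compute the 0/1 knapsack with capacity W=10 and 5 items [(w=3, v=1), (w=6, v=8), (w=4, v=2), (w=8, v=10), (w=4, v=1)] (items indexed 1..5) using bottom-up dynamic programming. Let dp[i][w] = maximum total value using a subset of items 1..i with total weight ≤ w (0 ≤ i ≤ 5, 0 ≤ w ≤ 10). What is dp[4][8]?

i\w   0   1   2   3   4   5   6   7   8   9  10
  0   0   0   0   0   0   0   0   0   0   0   0
  1   0   0   0   1   1   1   1   1   1   1   1
  2   0   0   0   1   1   1   8   8   8   9   9
  3   0   0   0   1   2   2   8   8   8   9  10
  4   0   0   0   1   2   2   8   8  10  10  10
  5   0   0   0   1   2   2   8   8  10  10  10

10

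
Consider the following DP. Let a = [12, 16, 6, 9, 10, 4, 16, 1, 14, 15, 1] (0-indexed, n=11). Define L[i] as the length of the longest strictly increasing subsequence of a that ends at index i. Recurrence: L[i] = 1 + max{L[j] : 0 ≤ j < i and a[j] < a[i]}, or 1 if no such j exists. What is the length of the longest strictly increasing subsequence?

5

   i    0    1    2    3    4    5    6    7    8    9   10
a[i]   12   16    6    9   10    4   16    1   14   15    1
L[i]    1    2    1    2    3    1    4    1    4    5    1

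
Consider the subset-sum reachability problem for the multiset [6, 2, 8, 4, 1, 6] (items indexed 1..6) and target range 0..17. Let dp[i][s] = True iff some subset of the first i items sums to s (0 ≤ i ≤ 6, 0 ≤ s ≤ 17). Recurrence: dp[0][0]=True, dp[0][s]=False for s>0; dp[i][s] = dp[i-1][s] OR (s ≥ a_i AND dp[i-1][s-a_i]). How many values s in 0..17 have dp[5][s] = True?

i\s   0   1   2   3   4   5   6   7   8   9  10  11  12  13  14  15  16  17
  0   T   F   F   F   F   F   F   F   F   F   F   F   F   F   F   F   F   F
  1   T   F   F   F   F   F   T   F   F   F   F   F   F   F   F   F   F   F
  2   T   F   T   F   F   F   T   F   T   F   F   F   F   F   F   F   F   F
  3   T   F   T   F   F   F   T   F   T   F   T   F   F   F   T   F   T   F
  4   T   F   T   F   T   F   T   F   T   F   T   F   T   F   T   F   T   F
  5   T   T   T   T   T   T   T   T   T   T   T   T   T   T   T   T   T   T
  6   T   T   T   T   T   T   T   T   T   T   T   T   T   T   T   T   T   T

18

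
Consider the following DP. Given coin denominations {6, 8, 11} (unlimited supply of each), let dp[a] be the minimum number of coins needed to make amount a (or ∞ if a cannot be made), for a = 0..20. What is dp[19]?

2

 a  0  1  2  3  4  5  6  7  8  9 10 11 12 13 14 15 16 17 18 19 20
dp  0  -  -  -  -  -  1  -  1  -  -  1  2  -  2  -  2  2  3  2  3
(- denotes ∞ / unreachable)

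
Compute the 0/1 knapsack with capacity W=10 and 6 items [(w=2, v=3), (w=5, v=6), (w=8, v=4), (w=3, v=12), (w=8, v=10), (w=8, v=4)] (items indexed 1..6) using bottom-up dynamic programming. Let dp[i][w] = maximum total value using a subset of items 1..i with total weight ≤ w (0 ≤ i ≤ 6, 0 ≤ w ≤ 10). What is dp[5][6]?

i\w   0   1   2   3   4   5   6   7   8   9  10
  0   0   0   0   0   0   0   0   0   0   0   0
  1   0   0   3   3   3   3   3   3   3   3   3
  2   0   0   3   3   3   6   6   9   9   9   9
  3   0   0   3   3   3   6   6   9   9   9   9
  4   0   0   3  12  12  15  15  15  18  18  21
  5   0   0   3  12  12  15  15  15  18  18  21
  6   0   0   3  12  12  15  15  15  18  18  21

15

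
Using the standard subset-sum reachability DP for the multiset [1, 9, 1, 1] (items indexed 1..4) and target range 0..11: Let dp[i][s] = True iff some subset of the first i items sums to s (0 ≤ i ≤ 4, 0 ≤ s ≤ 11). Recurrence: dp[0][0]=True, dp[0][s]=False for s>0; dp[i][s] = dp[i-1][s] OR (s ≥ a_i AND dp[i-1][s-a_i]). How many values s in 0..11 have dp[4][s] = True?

7

i\s   0   1   2   3   4   5   6   7   8   9  10  11
  0   T   F   F   F   F   F   F   F   F   F   F   F
  1   T   T   F   F   F   F   F   F   F   F   F   F
  2   T   T   F   F   F   F   F   F   F   T   T   F
  3   T   T   T   F   F   F   F   F   F   T   T   T
  4   T   T   T   T   F   F   F   F   F   T   T   T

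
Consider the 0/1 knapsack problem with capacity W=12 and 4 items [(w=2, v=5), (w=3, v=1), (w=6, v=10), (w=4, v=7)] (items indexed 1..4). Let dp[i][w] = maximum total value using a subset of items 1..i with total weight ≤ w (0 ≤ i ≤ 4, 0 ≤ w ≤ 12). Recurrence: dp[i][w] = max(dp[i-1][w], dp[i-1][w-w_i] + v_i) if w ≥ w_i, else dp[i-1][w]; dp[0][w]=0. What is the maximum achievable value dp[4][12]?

i\w   0   1   2   3   4   5   6   7   8   9  10  11  12
  0   0   0   0   0   0   0   0   0   0   0   0   0   0
  1   0   0   5   5   5   5   5   5   5   5   5   5   5
  2   0   0   5   5   5   6   6   6   6   6   6   6   6
  3   0   0   5   5   5   6  10  10  15  15  15  16  16
  4   0   0   5   5   7   7  12  12  15  15  17  17  22

22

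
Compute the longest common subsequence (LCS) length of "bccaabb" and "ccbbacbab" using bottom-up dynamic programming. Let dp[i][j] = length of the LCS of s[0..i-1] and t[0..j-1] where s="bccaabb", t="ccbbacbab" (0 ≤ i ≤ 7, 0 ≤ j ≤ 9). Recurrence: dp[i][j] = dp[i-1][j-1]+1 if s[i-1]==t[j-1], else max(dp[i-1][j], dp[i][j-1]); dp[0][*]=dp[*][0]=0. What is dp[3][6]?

2

   ''  c  c  b  b  a  c  b  a  b
''  0  0  0  0  0  0  0  0  0  0
 b  0  0  0  1  1  1  1  1  1  1
 c  0  1  1  1  1  1  2  2  2  2
 c  0  1  2  2  2  2  2  2  2  2
 a  0  1  2  2  2  3  3  3  3  3
 a  0  1  2  2  2  3  3  3  4  4
 b  0  1  2  3  3  3  3  4  4  5
 b  0  1  2  3  4  4  4  4  4  5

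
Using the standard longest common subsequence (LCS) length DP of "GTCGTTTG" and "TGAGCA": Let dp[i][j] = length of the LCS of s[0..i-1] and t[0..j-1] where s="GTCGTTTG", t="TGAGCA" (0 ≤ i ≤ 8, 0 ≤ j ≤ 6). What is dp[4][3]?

   ''  T  G  A  G  C  A
''  0  0  0  0  0  0  0
 G  0  0  1  1  1  1  1
 T  0  1  1  1  1  1  1
 C  0  1  1  1  1  2  2
 G  0  1  2  2  2  2  2
 T  0  1  2  2  2  2  2
 T  0  1  2  2  2  2  2
 T  0  1  2  2  2  2  2
 G  0  1  2  2  3  3  3

2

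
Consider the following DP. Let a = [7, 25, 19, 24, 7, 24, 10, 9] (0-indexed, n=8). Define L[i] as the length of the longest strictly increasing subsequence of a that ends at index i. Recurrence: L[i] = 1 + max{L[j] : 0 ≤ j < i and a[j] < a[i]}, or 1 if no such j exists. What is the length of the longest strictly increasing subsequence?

   i    0    1    2    3    4    5    6    7
a[i]    7   25   19   24    7   24   10    9
L[i]    1    2    2    3    1    3    2    2

3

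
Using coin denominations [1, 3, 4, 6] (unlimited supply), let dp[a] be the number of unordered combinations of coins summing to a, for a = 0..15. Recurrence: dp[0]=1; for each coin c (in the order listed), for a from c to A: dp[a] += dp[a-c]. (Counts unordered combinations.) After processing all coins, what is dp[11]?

after  coin     0     1     2     3     4     5     6     7     8     9    10    11    12    13    14    15
          1     1     1     1     1     1     1     1     1     1     1     1     1     1     1     1     1
          3     1     1     1     2     2     2     3     3     3     4     4     4     5     5     5     6
          4     1     1     1     2     3     3     4     5     6     7     8     9    11    12    13    15
          6     1     1     1     2     3     3     5     6     7     9    11    12    16    18    20    24

12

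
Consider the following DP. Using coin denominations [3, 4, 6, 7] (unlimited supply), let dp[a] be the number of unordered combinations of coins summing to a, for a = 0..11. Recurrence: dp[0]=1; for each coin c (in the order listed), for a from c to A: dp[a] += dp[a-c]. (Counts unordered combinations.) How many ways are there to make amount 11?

2

after  coin     0     1     2     3     4     5     6     7     8     9    10    11
          3     1     0     0     1     0     0     1     0     0     1     0     0
          4     1     0     0     1     1     0     1     1     1     1     1     1
          6     1     0     0     1     1     0     2     1     1     2     2     1
          7     1     0     0     1     1     0     2     2     1     2     3     2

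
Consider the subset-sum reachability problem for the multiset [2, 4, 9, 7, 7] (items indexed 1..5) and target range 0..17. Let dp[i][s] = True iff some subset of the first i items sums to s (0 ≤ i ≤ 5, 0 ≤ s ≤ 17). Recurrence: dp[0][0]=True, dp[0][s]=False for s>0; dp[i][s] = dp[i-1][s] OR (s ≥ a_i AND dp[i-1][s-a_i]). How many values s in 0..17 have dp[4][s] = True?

10

i\s   0   1   2   3   4   5   6   7   8   9  10  11  12  13  14  15  16  17
  0   T   F   F   F   F   F   F   F   F   F   F   F   F   F   F   F   F   F
  1   T   F   T   F   F   F   F   F   F   F   F   F   F   F   F   F   F   F
  2   T   F   T   F   T   F   T   F   F   F   F   F   F   F   F   F   F   F
  3   T   F   T   F   T   F   T   F   F   T   F   T   F   T   F   T   F   F
  4   T   F   T   F   T   F   T   T   F   T   F   T   F   T   F   T   T   F
  5   T   F   T   F   T   F   T   T   F   T   F   T   F   T   T   T   T   F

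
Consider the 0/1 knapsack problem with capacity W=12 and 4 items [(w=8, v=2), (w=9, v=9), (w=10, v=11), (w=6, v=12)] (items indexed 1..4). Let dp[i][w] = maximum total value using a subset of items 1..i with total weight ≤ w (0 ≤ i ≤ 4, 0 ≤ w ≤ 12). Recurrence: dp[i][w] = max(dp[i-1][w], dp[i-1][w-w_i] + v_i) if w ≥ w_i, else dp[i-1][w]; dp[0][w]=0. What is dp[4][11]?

i\w   0   1   2   3   4   5   6   7   8   9  10  11  12
  0   0   0   0   0   0   0   0   0   0   0   0   0   0
  1   0   0   0   0   0   0   0   0   2   2   2   2   2
  2   0   0   0   0   0   0   0   0   2   9   9   9   9
  3   0   0   0   0   0   0   0   0   2   9  11  11  11
  4   0   0   0   0   0   0  12  12  12  12  12  12  12

12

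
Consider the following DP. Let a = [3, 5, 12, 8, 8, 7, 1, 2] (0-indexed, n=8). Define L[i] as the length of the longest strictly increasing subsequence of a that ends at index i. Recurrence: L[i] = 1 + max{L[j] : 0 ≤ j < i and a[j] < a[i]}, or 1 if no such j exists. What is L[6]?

1

   i    0    1    2    3    4    5    6    7
a[i]    3    5   12    8    8    7    1    2
L[i]    1    2    3    3    3    3    1    2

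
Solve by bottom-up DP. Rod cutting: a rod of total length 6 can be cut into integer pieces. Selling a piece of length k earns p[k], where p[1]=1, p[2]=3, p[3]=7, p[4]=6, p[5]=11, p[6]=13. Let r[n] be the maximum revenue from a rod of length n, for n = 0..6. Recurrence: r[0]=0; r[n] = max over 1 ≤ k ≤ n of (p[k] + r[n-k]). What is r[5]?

11

   n    0    1    2    3    4    5    6
r[n]    0    1    3    7    8   11   14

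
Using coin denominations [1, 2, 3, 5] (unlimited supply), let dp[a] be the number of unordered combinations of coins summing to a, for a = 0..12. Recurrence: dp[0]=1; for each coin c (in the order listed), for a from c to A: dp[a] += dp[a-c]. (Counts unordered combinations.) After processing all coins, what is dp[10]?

20

after  coin     0     1     2     3     4     5     6     7     8     9    10    11    12
          1     1     1     1     1     1     1     1     1     1     1     1     1     1
          2     1     1     2     2     3     3     4     4     5     5     6     6     7
          3     1     1     2     3     4     5     7     8    10    12    14    16    19
          5     1     1     2     3     4     6     8    10    13    16    20    24    29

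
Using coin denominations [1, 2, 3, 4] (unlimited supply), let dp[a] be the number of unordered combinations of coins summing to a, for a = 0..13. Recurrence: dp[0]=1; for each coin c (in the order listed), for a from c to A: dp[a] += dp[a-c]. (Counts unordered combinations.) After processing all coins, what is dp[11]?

after  coin     0     1     2     3     4     5     6     7     8     9    10    11    12    13
          1     1     1     1     1     1     1     1     1     1     1     1     1     1     1
          2     1     1     2     2     3     3     4     4     5     5     6     6     7     7
          3     1     1     2     3     4     5     7     8    10    12    14    16    19    21
          4     1     1     2     3     5     6     9    11    15    18    23    27    34    39

27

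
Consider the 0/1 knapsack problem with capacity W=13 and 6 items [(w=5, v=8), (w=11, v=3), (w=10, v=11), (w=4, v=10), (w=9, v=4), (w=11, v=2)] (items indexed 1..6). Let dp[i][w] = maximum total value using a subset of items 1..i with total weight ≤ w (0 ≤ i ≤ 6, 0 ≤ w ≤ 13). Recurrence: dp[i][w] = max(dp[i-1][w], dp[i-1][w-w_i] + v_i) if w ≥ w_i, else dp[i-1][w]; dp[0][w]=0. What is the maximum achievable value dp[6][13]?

18

i\w   0   1   2   3   4   5   6   7   8   9  10  11  12  13
  0   0   0   0   0   0   0   0   0   0   0   0   0   0   0
  1   0   0   0   0   0   8   8   8   8   8   8   8   8   8
  2   0   0   0   0   0   8   8   8   8   8   8   8   8   8
  3   0   0   0   0   0   8   8   8   8   8  11  11  11  11
  4   0   0   0   0  10  10  10  10  10  18  18  18  18  18
  5   0   0   0   0  10  10  10  10  10  18  18  18  18  18
  6   0   0   0   0  10  10  10  10  10  18  18  18  18  18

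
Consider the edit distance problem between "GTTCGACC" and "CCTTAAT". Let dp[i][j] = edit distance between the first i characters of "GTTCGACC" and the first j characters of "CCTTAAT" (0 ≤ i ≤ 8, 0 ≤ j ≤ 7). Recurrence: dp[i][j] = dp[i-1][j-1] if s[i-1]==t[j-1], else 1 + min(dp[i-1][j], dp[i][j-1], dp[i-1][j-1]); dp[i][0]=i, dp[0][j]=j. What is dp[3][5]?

3

   ''  C  C  T  T  A  A  T
''  0  1  2  3  4  5  6  7
 G  1  1  2  3  4  5  6  7
 T  2  2  2  2  3  4  5  6
 T  3  3  3  2  2  3  4  5
 C  4  3  3  3  3  3  4  5
 G  5  4  4  4  4  4  4  5
 A  6  5  5  5  5  4  4  5
 C  7  6  5  6  6  5  5  5
 C  8  7  6  6  7  6  6  6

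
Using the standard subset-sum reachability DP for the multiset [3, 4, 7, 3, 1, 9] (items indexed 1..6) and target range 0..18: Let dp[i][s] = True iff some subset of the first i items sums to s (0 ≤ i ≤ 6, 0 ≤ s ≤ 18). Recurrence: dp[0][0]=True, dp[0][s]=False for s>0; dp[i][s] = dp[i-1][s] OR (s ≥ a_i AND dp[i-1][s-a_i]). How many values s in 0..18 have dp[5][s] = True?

i\s   0   1   2   3   4   5   6   7   8   9  10  11  12  13  14  15  16  17  18
  0   T   F   F   F   F   F   F   F   F   F   F   F   F   F   F   F   F   F   F
  1   T   F   F   T   F   F   F   F   F   F   F   F   F   F   F   F   F   F   F
  2   T   F   F   T   T   F   F   T   F   F   F   F   F   F   F   F   F   F   F
  3   T   F   F   T   T   F   F   T   F   F   T   T   F   F   T   F   F   F   F
  4   T   F   F   T   T   F   T   T   F   F   T   T   F   T   T   F   F   T   F
  5   T   T   F   T   T   T   T   T   T   F   T   T   T   T   T   T   F   T   T
  6   T   T   F   T   T   T   T   T   T   T   T   T   T   T   T   T   T   T   T

16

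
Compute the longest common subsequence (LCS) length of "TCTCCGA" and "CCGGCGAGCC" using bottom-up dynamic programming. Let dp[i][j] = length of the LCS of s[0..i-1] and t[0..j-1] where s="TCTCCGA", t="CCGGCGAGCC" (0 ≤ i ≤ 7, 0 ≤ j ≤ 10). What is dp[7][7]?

5

   ''  C  C  G  G  C  G  A  G  C  C
''  0  0  0  0  0  0  0  0  0  0  0
 T  0  0  0  0  0  0  0  0  0  0  0
 C  0  1  1  1  1  1  1  1  1  1  1
 T  0  1  1  1  1  1  1  1  1  1  1
 C  0  1  2  2  2  2  2  2  2  2  2
 C  0  1  2  2  2  3  3  3  3  3  3
 G  0  1  2  3  3  3  4  4  4  4  4
 A  0  1  2  3  3  3  4  5  5  5  5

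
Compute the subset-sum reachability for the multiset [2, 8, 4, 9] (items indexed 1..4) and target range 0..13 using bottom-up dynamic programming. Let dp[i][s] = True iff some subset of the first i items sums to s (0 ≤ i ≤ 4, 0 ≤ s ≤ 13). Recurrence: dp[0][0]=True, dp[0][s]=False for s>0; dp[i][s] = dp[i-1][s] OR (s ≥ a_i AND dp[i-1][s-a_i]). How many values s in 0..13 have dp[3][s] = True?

7

i\s   0   1   2   3   4   5   6   7   8   9  10  11  12  13
  0   T   F   F   F   F   F   F   F   F   F   F   F   F   F
  1   T   F   T   F   F   F   F   F   F   F   F   F   F   F
  2   T   F   T   F   F   F   F   F   T   F   T   F   F   F
  3   T   F   T   F   T   F   T   F   T   F   T   F   T   F
  4   T   F   T   F   T   F   T   F   T   T   T   T   T   T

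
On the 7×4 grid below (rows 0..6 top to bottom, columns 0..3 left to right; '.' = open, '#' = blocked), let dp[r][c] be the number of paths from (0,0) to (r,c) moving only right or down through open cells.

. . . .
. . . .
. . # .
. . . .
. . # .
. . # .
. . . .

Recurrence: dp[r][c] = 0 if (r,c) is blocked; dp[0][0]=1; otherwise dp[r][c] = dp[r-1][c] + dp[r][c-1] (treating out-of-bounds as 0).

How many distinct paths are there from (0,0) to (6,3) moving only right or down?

15

r\c   0   1   2   3
  0   1   1   1   1
  1   1   2   3   4
  2   1   3   0   4
  3   1   4   4   8
  4   1   5   0   8
  5   1   6   0   8
  6   1   7   7  15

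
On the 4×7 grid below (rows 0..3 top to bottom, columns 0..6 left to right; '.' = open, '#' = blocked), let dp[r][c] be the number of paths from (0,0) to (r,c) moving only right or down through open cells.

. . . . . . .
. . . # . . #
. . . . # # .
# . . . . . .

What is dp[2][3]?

r\c   0   1   2   3   4   5   6
  0   1   1   1   1   1   1   1
  1   1   2   3   0   1   2   0
  2   1   3   6   6   0   0   0
  3   0   3   9  15  15  15  15

6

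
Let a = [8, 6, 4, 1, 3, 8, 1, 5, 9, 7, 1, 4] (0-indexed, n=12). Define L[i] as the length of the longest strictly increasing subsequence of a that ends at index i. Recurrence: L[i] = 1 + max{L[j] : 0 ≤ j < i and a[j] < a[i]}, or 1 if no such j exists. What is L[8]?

   i    0    1    2    3    4    5    6    7    8    9   10   11
a[i]    8    6    4    1    3    8    1    5    9    7    1    4
L[i]    1    1    1    1    2    3    1    3    4    4    1    3

4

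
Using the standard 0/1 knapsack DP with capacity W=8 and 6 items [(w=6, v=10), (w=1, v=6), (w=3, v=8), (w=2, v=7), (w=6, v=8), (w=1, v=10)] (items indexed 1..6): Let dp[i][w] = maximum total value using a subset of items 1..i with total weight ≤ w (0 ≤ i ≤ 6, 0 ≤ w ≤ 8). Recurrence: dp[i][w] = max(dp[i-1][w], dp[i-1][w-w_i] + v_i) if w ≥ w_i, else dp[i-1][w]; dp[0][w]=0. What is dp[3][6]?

i\w   0   1   2   3   4   5   6   7   8
  0   0   0   0   0   0   0   0   0   0
  1   0   0   0   0   0   0  10  10  10
  2   0   6   6   6   6   6  10  16  16
  3   0   6   6   8  14  14  14  16  16
  4   0   6   7  13  14  15  21  21  21
  5   0   6   7  13  14  15  21  21  21
  6   0  10  16  17  23  24  25  31  31

14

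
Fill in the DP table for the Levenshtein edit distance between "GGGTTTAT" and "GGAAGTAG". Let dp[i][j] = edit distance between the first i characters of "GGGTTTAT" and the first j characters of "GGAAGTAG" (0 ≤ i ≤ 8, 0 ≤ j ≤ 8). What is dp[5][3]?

   ''  G  G  A  A  G  T  A  G
''  0  1  2  3  4  5  6  7  8
 G  1  0  1  2  3  4  5  6  7
 G  2  1  0  1  2  3  4  5  6
 G  3  2  1  1  2  2  3  4  5
 T  4  3  2  2  2  3  2  3  4
 T  5  4  3  3  3  3  3  3  4
 T  6  5  4  4  4  4  3  4  4
 A  7  6  5  4  4  5  4  3  4
 T  8  7  6  5  5  5  5  4  4

3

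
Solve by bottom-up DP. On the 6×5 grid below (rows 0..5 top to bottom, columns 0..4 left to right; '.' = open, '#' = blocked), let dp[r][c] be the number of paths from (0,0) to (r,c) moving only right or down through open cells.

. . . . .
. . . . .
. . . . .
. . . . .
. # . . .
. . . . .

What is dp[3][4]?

35

r\c   0   1   2   3   4
  0   1   1   1   1   1
  1   1   2   3   4   5
  2   1   3   6  10  15
  3   1   4  10  20  35
  4   1   0  10  30  65
  5   1   1  11  41 106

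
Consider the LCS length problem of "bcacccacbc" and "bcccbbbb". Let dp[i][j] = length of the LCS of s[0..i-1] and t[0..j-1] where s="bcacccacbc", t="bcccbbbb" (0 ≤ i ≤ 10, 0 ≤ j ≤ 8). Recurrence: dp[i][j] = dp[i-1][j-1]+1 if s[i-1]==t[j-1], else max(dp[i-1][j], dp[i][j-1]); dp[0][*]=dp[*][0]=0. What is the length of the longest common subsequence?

5

   ''  b  c  c  c  b  b  b  b
''  0  0  0  0  0  0  0  0  0
 b  0  1  1  1  1  1  1  1  1
 c  0  1  2  2  2  2  2  2  2
 a  0  1  2  2  2  2  2  2  2
 c  0  1  2  3  3  3  3  3  3
 c  0  1  2  3  4  4  4  4  4
 c  0  1  2  3  4  4  4  4  4
 a  0  1  2  3  4  4  4  4  4
 c  0  1  2  3  4  4  4  4  4
 b  0  1  2  3  4  5  5  5  5
 c  0  1  2  3  4  5  5  5  5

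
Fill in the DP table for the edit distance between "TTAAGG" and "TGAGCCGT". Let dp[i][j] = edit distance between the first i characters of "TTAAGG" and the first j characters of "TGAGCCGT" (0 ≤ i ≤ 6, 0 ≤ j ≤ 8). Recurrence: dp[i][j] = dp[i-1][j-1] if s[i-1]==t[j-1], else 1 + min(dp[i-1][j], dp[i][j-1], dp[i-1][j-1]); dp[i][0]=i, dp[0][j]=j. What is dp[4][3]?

2

   ''  T  G  A  G  C  C  G  T
''  0  1  2  3  4  5  6  7  8
 T  1  0  1  2  3  4  5  6  7
 T  2  1  1  2  3  4  5  6  6
 A  3  2  2  1  2  3  4  5  6
 A  4  3  3  2  2  3  4  5  6
 G  5  4  3  3  2  3  4  4  5
 G  6  5  4  4  3  3  4  4  5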